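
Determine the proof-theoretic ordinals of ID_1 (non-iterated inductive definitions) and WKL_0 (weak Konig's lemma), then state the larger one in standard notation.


Proof-theoretic ordinal of ID_1 (non-iterated inductive definitions): psi_0(epsilon_{Omega+1})
Proof-theoretic ordinal of WKL_0 (weak Konig's lemma): omega^omega
Comparing: omega^omega < psi_0(epsilon_{Omega+1}).
The larger ordinal is psi_0(epsilon_{Omega+1}) (from ID_1 (non-iterated inductive definitions)).

psi_0(epsilon_{Omega+1})


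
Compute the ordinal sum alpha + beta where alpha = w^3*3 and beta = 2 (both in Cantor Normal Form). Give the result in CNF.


Ordinal addition w^3*3 + 2:
Leading exponent of alpha (3) > leading exponent of beta (0).
Since alpha's term has higher exponent than beta's leading term,
the sum is simply alpha followed by beta.
Result = w^3*3 + 2

w^3*3 + 2


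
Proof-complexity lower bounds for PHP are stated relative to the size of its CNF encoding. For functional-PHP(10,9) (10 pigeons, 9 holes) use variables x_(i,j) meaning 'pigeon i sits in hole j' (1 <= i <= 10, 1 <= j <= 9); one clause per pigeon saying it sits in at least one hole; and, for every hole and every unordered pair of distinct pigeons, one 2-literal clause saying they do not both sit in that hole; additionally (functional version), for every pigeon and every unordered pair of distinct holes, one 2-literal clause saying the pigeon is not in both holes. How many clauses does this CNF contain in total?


functional-PHP(10,9): 10 pigeons, 9 holes, 10*9 = 90 variables.
- pigeon clauses: one per pigeon -> 10 clauses
- hole clauses: 9 holes * C(10,2) = 9 * 45 -> 405 clauses
- functional clauses: 10 pigeons * C(9,2) = 10 * 36 -> 360 clauses
Total clauses = 10 + 405 + 360 = 775

775


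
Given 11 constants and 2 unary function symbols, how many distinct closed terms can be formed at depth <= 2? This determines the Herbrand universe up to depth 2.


Herbrand terms by depth:
Depth 0: 11 constants
Depth 1: 22 new terms (running total: 33)
Depth 2: 44 new terms (running total: 77)
Total distinct ground terms = 77

77


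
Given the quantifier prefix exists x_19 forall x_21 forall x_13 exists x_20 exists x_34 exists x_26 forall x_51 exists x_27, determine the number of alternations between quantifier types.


Walk the prefix and count type changes:
  position 1: exists -> forall <-- alternation
  position 2: forall -> forall
  position 3: forall -> exists <-- alternation
  position 4: exists -> exists
  position 5: exists -> exists
  position 6: exists -> forall <-- alternation
  position 7: forall -> exists <-- alternation
Total alternations = 4

4


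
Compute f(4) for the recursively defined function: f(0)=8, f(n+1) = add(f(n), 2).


f(0) = 8
f(1) = add(f(0), 2) = add(8, 2) = 10
f(2) = add(f(1), 2) = add(10, 2) = 12
f(3) = add(f(2), 2) = add(12, 2) = 14
f(4) = add(f(3), 2) = add(14, 2) = 16


16


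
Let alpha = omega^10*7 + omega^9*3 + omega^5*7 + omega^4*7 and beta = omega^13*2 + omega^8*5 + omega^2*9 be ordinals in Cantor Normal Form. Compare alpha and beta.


Compare term by term from highest exponent:
alpha = omega^10*7 + omega^9*3 + omega^5*7 + omega^4*7
beta = omega^13*2 + omega^8*5 + omega^2*9
Term 1: alpha has omega^10*7, beta has omega^13*2
Term 2: alpha has omega^9*3, beta has omega^8*5
Term 3: alpha has omega^5*7, beta has omega^2*9
Term 4: alpha has omega^4*7, beta has omega^0*0
Result: alpha < beta

alpha < beta


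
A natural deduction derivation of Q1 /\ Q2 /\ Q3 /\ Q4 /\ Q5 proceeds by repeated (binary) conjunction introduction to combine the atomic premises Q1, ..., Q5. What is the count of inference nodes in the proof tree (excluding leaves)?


The target conjunction has 5 conjuncts, i.e. 4 binary /\ connectives.
Each conjunction-intro joins two pieces, so 5 atoms require 5-1 = 4 applications.
Total inference nodes = 4

4


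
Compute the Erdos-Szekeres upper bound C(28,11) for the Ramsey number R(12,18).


R(12,18) <= C(12+18-2, 12-1) = C(28, 11)
C(28, 11) = 28! / (11! * 17!)
= 21474180

21474180


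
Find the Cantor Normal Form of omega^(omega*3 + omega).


omega^(omega*3 + omega):
Both terms of the exponent have the same exponent 1, so they merge: omega*3 + omega = omega*(3+1) = omega*4.
omega raised to a CNF ordinal is a single CNF term: Result = omega^(omega*4)

omega^(omega*4)


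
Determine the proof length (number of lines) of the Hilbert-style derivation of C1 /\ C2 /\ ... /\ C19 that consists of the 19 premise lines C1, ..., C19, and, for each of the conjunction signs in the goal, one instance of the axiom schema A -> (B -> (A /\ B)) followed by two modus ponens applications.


Conjoining 19 premises:
- 19 premise lines
- the goal has 18 conjunction signs; each costs 1 axiom instance + 2 MP = 3 lines: 3 * 18 = 54
Total = 19 + 54 = 73 lines.

73


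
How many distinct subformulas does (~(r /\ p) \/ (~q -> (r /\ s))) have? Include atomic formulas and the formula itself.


Formula: (~(r /\ p) \/ (~q -> (r /\ s)))
Subformulas found:
  1. q
  2. s
  3. r
  4. p
  5. ~q
  6. (r /\ s)
  7. (r /\ p)
  8. ~(r /\ p)
  9. (~q -> (r /\ s))
  10. (~(r /\ p) \/ (~q -> (r /\ s)))
Total distinct subformulas = 10

10


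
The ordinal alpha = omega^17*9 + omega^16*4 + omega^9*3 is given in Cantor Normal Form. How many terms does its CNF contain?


CNF: omega^17*9 + omega^16*4 + omega^9*3
Count the summands separated by '+':
  term 1: omega^17*9
  term 2: omega^16*4
  term 3: omega^9*3
Total terms = 3

3


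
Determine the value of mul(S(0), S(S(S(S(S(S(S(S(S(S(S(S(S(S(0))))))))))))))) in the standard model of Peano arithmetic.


mul(S^1(0), S^14(0)):
S^1(0) = 1
S^14(0) = 14
1 * 14 = 14

14


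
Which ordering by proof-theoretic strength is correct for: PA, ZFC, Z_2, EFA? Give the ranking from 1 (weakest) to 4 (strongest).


Ordering by consistency strength:
1. EFA
2. PA
3. Z_2
4. ZFC


PA=2, ZFC=4, Z_2=3, EFA=1


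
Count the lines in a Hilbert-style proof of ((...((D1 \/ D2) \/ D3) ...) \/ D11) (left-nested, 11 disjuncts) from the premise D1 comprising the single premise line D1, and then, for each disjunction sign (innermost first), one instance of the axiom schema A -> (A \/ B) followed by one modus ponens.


Building the left-nested 11-ary disjunction from D1:
- 1 premise line (D1)
- 11 disjuncts means 10 disjunction signs; each needs 1 axiom instance + 1 MP = 2 lines: 2 * 10 = 20
Total = 1 + 20 = 21 lines.

21


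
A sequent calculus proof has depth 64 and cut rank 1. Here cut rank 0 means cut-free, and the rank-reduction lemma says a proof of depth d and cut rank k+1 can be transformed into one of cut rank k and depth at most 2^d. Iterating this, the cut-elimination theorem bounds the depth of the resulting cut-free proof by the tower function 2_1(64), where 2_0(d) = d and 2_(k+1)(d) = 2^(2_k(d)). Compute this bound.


Each rank reduction sends depth d to at most 2^d; cut rank r needs r reductions.
2_0(64) = 64
2_1(64) = 2^64 = 18446744073709551616
Cut-free depth bound = 18446744073709551616

18446744073709551616


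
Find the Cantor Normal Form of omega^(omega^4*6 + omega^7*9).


omega^(omega^4*6 + omega^7*9):
In ordinal addition a term is absorbed by a following term of strictly larger exponent: 4 < 7, so omega^4*6 + omega^7*9 = omega^7*9.
omega raised to a CNF ordinal is a single CNF term: Result = omega^(omega^7*9)

omega^(omega^7*9)


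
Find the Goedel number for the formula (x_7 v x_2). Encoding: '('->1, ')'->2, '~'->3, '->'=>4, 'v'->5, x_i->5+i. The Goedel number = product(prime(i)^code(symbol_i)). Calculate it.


Formula: (x_7 v x_2)
Symbol codes: [1, 12, 5, 7, 2]
Primes: [2, 3, 5, 7, 11]
p_1^1 = 2^1 = 2
p_2^12 = 3^12 = 531441
p_3^5 = 5^5 = 3125
p_4^7 = 7^7 = 823543
p_5^2 = 11^2 = 121
Product = 330983789818893750

330983789818893750


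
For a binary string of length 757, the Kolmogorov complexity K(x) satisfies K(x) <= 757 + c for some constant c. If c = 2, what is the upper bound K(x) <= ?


K(x) <= |x| + c = 757 + 2 = 759

759


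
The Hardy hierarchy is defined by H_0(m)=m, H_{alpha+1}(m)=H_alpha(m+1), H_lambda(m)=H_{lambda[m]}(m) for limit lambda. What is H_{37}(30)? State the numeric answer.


H_37(30):
For finite ordinals k, H_k(n) = n + k (each successor step adds 1).
H_37(30) = 30 + 37 = 67

67


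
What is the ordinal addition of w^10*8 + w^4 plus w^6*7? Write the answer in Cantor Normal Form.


Ordinal addition (w^10*8 + w^4) + w^6*7:
alpha's leading term has exponent 10 > beta's exponent 6, so it survives.
alpha's tail term has exponent 4 < beta's exponent 6, so it is absorbed by beta.
In ordinal addition, any term followed by a strictly larger-exponent term is absorbed.
Result = w^10*8 + w^6*7

w^10*8 + w^6*7


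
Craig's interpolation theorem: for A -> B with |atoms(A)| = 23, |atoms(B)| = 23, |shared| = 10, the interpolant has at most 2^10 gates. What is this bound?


Shared atoms = 10
Craig interpolant size bound = 2^10
= 1024

1024


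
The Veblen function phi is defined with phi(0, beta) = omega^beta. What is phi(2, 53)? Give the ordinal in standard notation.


phi(2, 53):
phi(2, beta) = zeta_beta (the beta-th zeta number, fixed point of epsilon).
phi(2, 53) = zeta_53

zeta_53


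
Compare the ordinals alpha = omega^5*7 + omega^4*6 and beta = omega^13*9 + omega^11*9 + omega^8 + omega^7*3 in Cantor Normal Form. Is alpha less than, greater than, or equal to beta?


Compare term by term from highest exponent:
alpha = omega^5*7 + omega^4*6
beta = omega^13*9 + omega^11*9 + omega^8 + omega^7*3
Term 1: alpha has omega^5*7, beta has omega^13*9
Term 2: alpha has omega^4*6, beta has omega^11*9
Term 3: alpha has omega^0*0, beta has omega^8*1
Term 4: alpha has omega^0*0, beta has omega^7*3
Result: alpha < beta

alpha < beta


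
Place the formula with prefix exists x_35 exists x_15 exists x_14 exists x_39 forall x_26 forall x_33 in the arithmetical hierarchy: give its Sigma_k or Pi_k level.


Leading quantifier is exists, so the class is Sigma.
Number of quantifier blocks = alternations + 1 = 1 + 1 = 2.
Classification: Sigma_2

Sigma_2


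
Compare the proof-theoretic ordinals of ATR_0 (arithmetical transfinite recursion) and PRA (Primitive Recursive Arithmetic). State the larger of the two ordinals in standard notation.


Proof-theoretic ordinal of ATR_0 (arithmetical transfinite recursion): Gamma_0
Proof-theoretic ordinal of PRA (Primitive Recursive Arithmetic): omega^omega
Comparing: omega^omega < Gamma_0.
The larger ordinal is Gamma_0 (from ATR_0 (arithmetical transfinite recursion)).

Gamma_0


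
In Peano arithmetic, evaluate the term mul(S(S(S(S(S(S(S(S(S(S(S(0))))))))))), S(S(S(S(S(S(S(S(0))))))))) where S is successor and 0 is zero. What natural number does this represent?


mul(S^11(0), S^8(0)):
S^11(0) = 11
S^8(0) = 8
11 * 8 = 88

88


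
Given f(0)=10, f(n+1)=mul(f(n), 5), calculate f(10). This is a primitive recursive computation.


f(0) = 10
f(1) = mul(f(0), 5) = mul(10, 5) = 50
f(2) = mul(f(1), 5) = mul(50, 5) = 250
f(3) = mul(f(2), 5) = mul(250, 5) = 1250
f(4) = mul(f(3), 5) = mul(1250, 5) = 6250
f(5) = mul(f(4), 5) = mul(6250, 5) = 31250
f(6) = mul(f(5), 5) = mul(31250, 5) = 156250
f(7) = mul(f(6), 5) = mul(156250, 5) = 781250
f(8) = mul(f(7), 5) = mul(781250, 5) = 3906250
f(9) = mul(f(8), 5) = mul(3906250, 5) = 19531250
f(10) = mul(f(9), 5) = mul(19531250, 5) = 97656250


97656250


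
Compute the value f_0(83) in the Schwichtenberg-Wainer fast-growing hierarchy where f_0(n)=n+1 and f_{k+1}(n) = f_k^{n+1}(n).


f_0(83) = 83 + 1 = 84

84


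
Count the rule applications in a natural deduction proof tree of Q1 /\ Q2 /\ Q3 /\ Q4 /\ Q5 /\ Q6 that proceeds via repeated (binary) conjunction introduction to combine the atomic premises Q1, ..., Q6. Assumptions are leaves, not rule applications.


The target conjunction has 6 conjuncts, i.e. 5 binary /\ connectives.
Each conjunction-intro joins two pieces, so 6 atoms require 6-1 = 5 applications.
Total inference nodes = 5

5


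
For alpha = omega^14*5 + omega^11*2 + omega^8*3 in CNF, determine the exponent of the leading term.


CNF: omega^14*5 + omega^11*2 + omega^8*3
The leading term is omega^14*5, which has exponent 14.

14


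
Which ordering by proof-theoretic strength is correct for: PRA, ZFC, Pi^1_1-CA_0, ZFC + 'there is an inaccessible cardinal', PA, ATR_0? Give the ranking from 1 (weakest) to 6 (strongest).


Ordering by consistency strength:
1. PRA
2. PA
3. ATR_0
4. Pi^1_1-CA_0
5. ZFC
6. ZFC + 'there is an inaccessible cardinal'


PRA=1, ZFC=5, Pi^1_1-CA_0=4, ZFC + 'there is an inaccessible cardinal'=6, PA=2, ATR_0=3


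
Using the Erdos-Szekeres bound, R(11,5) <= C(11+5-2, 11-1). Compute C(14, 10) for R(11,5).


R(11,5) <= C(11+5-2, 11-1) = C(14, 10)
C(14, 10) = 14! / (10! * 4!)
= 1001

1001


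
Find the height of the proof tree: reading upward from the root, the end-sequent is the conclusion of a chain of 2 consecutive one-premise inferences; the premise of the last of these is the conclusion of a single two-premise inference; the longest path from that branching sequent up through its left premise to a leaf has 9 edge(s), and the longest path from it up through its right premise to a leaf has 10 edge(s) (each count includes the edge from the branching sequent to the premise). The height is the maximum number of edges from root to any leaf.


Longest path through the left premise: 9 edges (measured from the branching sequent)
Longest path through the right premise: 10 edges
Height of the subtree rooted at the branching sequent: max(9, 10) = 10
The branching sequent sits 2 edges above the root (the chain of one-premise inferences), so height = 10 + 2 = 12

12


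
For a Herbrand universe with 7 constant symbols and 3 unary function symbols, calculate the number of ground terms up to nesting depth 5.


Herbrand terms by depth:
Depth 0: 7 constants
Depth 1: 21 new terms (running total: 28)
Depth 2: 63 new terms (running total: 91)
Depth 3: 189 new terms (running total: 280)
Depth 4: 567 new terms (running total: 847)
Depth 5: 1701 new terms (running total: 2548)
Total distinct ground terms = 2548

2548


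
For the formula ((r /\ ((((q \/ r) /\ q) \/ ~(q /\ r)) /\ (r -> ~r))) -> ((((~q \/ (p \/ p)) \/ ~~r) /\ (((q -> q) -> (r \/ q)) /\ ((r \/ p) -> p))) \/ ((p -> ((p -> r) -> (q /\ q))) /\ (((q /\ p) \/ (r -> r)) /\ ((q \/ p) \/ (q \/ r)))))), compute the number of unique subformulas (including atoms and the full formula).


Formula: ((r /\ ((((q \/ r) /\ q) \/ ~(q /\ r)) /\ (r -> ~r))) -> ((((~q \/ (p \/ p)) \/ ~~r) /\ (((q -> q) -> (r \/ q)) /\ ((r \/ p) -> p))) \/ ((p -> ((p -> r) -> (q /\ q))) /\ (((q /\ p) \/ (r -> r)) /\ ((q \/ p) \/ (q \/ r))))))
Subformulas found:
  1. r
  2. p
  3. q
  4. ~r
  5. ~q
  6. ~~r
  7. (q /\ p)
  8. (q \/ p)
  9. (q /\ q)
  10. (r -> r)
  11. (q -> q)
  12. (p -> r)
  13. (p \/ p)
  14. (q \/ r)
  15. (q /\ r)
  16. (r \/ p)
  17. (r \/ q)
  18. ~(q /\ r)
  19. (r -> ~r)
  20. ((q \/ r) /\ q)
  21. ((r \/ p) -> p)
  22. (~q \/ (p \/ p))
  23. ((q /\ p) \/ (r -> r))
  24. ((q -> q) -> (r \/ q))
  25. ((p -> r) -> (q /\ q))
  26. ((q \/ p) \/ (q \/ r))
  27. ((~q \/ (p \/ p)) \/ ~~r)
  28. (p -> ((p -> r) -> (q /\ q)))
  29. (((q \/ r) /\ q) \/ ~(q /\ r))
  30. (((q -> q) -> (r \/ q)) /\ ((r \/ p) -> p))
  31. ((((q \/ r) /\ q) \/ ~(q /\ r)) /\ (r -> ~r))
  32. (((q /\ p) \/ (r -> r)) /\ ((q \/ p) \/ (q \/ r)))
  33. (r /\ ((((q \/ r) /\ q) \/ ~(q /\ r)) /\ (r -> ~r)))
  34. (((~q \/ (p \/ p)) \/ ~~r) /\ (((q -> q) -> (r \/ q)) /\ ((r \/ p) -> p)))
  35. ((p -> ((p -> r) -> (q /\ q))) /\ (((q /\ p) \/ (r -> r)) /\ ((q \/ p) \/ (q \/ r))))
  36. ((((~q \/ (p \/ p)) \/ ~~r) /\ (((q -> q) -> (r \/ q)) /\ ((r \/ p) -> p))) \/ ((p -> ((p -> r) -> (q /\ q))) /\ (((q /\ p) \/ (r -> r)) /\ ((q \/ p) \/ (q \/ r)))))
  37. ((r /\ ((((q \/ r) /\ q) \/ ~(q /\ r)) /\ (r -> ~r))) -> ((((~q \/ (p \/ p)) \/ ~~r) /\ (((q -> q) -> (r \/ q)) /\ ((r \/ p) -> p))) \/ ((p -> ((p -> r) -> (q /\ q))) /\ (((q /\ p) \/ (r -> r)) /\ ((q \/ p) \/ (q \/ r))))))
Total distinct subformulas = 37

37


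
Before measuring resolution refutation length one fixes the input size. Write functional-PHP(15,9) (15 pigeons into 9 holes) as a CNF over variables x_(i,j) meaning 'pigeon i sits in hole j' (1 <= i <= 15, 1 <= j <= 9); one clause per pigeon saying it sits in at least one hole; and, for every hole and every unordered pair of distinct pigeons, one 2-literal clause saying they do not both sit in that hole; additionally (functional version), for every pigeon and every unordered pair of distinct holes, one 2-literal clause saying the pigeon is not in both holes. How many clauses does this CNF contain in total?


functional-PHP(15,9): 15 pigeons, 9 holes, 15*9 = 135 variables.
- pigeon clauses: one per pigeon -> 15 clauses
- hole clauses: 9 holes * C(15,2) = 9 * 105 -> 945 clauses
- functional clauses: 15 pigeons * C(9,2) = 15 * 36 -> 540 clauses
Total clauses = 15 + 945 + 540 = 1500

1500


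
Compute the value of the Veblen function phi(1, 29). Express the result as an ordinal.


phi(1, 29):
phi(1, beta) = epsilon_beta (the beta-th epsilon number).
phi(1, 29) = epsilon_29

epsilon_29


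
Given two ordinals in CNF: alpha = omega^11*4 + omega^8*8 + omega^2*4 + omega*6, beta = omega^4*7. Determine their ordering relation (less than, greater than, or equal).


Compare term by term from highest exponent:
alpha = omega^11*4 + omega^8*8 + omega^2*4 + omega*6
beta = omega^4*7
Term 1: alpha has omega^11*4, beta has omega^4*7
Term 2: alpha has omega^8*8, beta has omega^0*0
Term 3: alpha has omega^2*4, beta has omega^0*0
Term 4: alpha has omega^1*6, beta has omega^0*0
Result: alpha > beta

alpha > beta


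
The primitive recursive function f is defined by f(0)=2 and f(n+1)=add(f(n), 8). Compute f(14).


f(0) = 2
f(1) = add(f(0), 8) = add(2, 8) = 10
f(2) = add(f(1), 8) = add(10, 8) = 18
f(3) = add(f(2), 8) = add(18, 8) = 26
f(4) = add(f(3), 8) = add(26, 8) = 34
f(5) = add(f(4), 8) = add(34, 8) = 42
f(6) = add(f(5), 8) = add(42, 8) = 50
f(7) = add(f(6), 8) = add(50, 8) = 58
f(8) = add(f(7), 8) = add(58, 8) = 66
f(9) = add(f(8), 8) = add(66, 8) = 74
f(10) = add(f(9), 8) = add(74, 8) = 82
f(11) = add(f(10), 8) = add(82, 8) = 90
f(12) = add(f(11), 8) = add(90, 8) = 98
f(13) = add(f(12), 8) = add(98, 8) = 106
f(14) = add(f(13), 8) = add(106, 8) = 114


114


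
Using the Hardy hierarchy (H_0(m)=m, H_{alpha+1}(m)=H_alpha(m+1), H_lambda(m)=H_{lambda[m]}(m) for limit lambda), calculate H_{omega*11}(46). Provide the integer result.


H_{omega*11}(46):
For the Hardy hierarchy, H_{omega*k}(n) = 2^k * n.
2^11 = 2048.
2048 * 46 = 94208

94208


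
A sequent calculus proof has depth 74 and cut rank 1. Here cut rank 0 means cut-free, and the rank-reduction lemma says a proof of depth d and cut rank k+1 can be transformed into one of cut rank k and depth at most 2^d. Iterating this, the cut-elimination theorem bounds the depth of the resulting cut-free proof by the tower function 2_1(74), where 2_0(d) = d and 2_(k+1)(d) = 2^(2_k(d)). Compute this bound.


Each rank reduction sends depth d to at most 2^d; cut rank r needs r reductions.
2_0(74) = 74
2_1(74) = 2^74 = 18889465931478580854784
Cut-free depth bound = 18889465931478580854784

18889465931478580854784


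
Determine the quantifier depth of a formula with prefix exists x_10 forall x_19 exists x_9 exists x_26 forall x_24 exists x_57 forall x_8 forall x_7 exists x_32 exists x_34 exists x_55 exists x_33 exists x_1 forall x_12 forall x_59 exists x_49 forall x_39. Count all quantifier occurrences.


Quantifier prefix has 17 quantifier symbols.
Quantifier depth = 17

17


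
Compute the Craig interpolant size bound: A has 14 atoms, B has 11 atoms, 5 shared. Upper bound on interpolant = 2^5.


Shared atoms = 5
Craig interpolant size bound = 2^5
= 32

32


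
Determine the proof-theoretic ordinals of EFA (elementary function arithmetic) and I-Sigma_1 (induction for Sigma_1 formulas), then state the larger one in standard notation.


Proof-theoretic ordinal of EFA (elementary function arithmetic): omega^3
Proof-theoretic ordinal of I-Sigma_1 (induction for Sigma_1 formulas): omega^omega
Comparing: omega^3 < omega^omega.
The larger ordinal is omega^omega (from I-Sigma_1 (induction for Sigma_1 formulas)).

omega^omega


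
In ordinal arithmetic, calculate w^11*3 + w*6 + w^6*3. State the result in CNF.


Ordinal addition (w^11*3 + w*6) + w^6*3:
alpha's leading term has exponent 11 > beta's exponent 6, so it survives.
alpha's tail term has exponent 1 < beta's exponent 6, so it is absorbed by beta.
In ordinal addition, any term followed by a strictly larger-exponent term is absorbed.
Result = w^11*3 + w^6*3

w^11*3 + w^6*3


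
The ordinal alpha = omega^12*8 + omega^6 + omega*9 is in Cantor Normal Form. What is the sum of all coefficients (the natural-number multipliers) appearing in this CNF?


CNF: omega^12*8 + omega^6 + omega*9
Coefficients: 8 + 1 + 9 = 18

18


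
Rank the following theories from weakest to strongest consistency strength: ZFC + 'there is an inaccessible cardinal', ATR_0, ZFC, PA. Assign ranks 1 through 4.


Ordering by consistency strength:
1. PA
2. ATR_0
3. ZFC
4. ZFC + 'there is an inaccessible cardinal'


ZFC + 'there is an inaccessible cardinal'=4, ATR_0=2, ZFC=3, PA=1


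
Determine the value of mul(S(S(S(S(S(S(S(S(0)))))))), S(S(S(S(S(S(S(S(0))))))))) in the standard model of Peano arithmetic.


mul(S^8(0), S^8(0)):
S^8(0) = 8
S^8(0) = 8
8 * 8 = 64

64


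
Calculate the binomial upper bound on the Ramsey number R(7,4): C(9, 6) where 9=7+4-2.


R(7,4) <= C(7+4-2, 7-1) = C(9, 6)
C(9, 6) = 9! / (6! * 3!)
= 84

84


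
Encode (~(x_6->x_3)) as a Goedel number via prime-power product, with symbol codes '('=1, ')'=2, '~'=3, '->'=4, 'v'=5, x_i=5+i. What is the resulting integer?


Formula: (~(x_6->x_3))
Symbol codes: [1, 3, 1, 11, 4, 8, 2, 2]
Primes: [2, 3, 5, 7, 11, 13, 17, 19]
p_1^1 = 2^1 = 2
p_2^3 = 3^3 = 27
p_3^1 = 5^1 = 5
p_4^11 = 7^11 = 1977326743
p_5^4 = 11^4 = 14641
p_6^8 = 13^8 = 815730721
p_7^2 = 17^2 = 289
p_8^2 = 19^2 = 361
Product = 665219249689712559647386671090

665219249689712559647386671090


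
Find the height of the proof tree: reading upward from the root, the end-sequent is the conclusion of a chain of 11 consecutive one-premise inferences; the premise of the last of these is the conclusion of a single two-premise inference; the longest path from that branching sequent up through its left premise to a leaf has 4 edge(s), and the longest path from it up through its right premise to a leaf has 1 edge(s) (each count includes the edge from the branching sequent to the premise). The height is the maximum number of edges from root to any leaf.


Longest path through the left premise: 4 edges (measured from the branching sequent)
Longest path through the right premise: 1 edges
Height of the subtree rooted at the branching sequent: max(4, 1) = 4
The branching sequent sits 11 edges above the root (the chain of one-premise inferences), so height = 4 + 11 = 15

15


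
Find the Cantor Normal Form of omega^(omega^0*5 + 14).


omega^(omega^0*5 + 14):
omega^0 = 1, so the exponent is 5 + 14 = 19 (finite ordinal addition).
Result = omega^19, already a single CNF term.

omega^19


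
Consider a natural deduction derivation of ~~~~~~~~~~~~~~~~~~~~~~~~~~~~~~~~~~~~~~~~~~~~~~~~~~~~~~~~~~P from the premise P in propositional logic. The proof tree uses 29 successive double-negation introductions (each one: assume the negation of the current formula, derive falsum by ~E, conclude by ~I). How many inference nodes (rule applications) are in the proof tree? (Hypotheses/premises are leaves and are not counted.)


Each double-negation introduction (from C infer ~~C) uses 2 inference nodes: one ~E (C and ~C give falsum) and one ~I (discharge ~C).
29 double negations = 29 * 2 = 58 inference nodes.

58


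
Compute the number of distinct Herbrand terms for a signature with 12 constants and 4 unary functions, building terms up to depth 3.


Herbrand terms by depth:
Depth 0: 12 constants
Depth 1: 48 new terms (running total: 60)
Depth 2: 192 new terms (running total: 252)
Depth 3: 768 new terms (running total: 1020)
Total distinct ground terms = 1020

1020


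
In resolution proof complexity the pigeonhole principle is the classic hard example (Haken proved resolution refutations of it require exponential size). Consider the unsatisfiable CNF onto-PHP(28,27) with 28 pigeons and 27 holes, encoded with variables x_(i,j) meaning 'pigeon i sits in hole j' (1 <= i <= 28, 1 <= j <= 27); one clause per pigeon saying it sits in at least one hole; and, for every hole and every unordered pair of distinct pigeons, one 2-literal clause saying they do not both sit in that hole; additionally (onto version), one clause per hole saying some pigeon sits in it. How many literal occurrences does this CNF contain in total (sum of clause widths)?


onto-PHP(28,27): 28 pigeons, 27 holes, 28*27 = 756 variables.
- pigeon clauses: one per pigeon -> 28 clauses of width 27 -> 756 literals
- hole clauses: 27 holes * C(28,2) = 27 * 378 -> 10206 clauses of width 2 -> 20412 literals
- onto clauses: one per hole -> 27 clauses of width 28 -> 756 literals
Total literal occurrences = 756 + 20412 + 756 = 21924

21924


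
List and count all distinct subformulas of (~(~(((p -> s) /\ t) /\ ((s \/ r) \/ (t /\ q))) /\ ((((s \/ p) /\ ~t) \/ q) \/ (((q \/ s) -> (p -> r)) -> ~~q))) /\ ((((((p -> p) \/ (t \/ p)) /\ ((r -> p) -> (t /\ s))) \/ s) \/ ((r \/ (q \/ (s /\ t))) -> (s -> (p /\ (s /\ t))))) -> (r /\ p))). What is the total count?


Formula: (~(~(((p -> s) /\ t) /\ ((s \/ r) \/ (t /\ q))) /\ ((((s \/ p) /\ ~t) \/ q) \/ (((q \/ s) -> (p -> r)) -> ~~q))) /\ ((((((p -> p) \/ (t \/ p)) /\ ((r -> p) -> (t /\ s))) \/ s) \/ ((r \/ (q \/ (s /\ t))) -> (s -> (p /\ (s /\ t))))) -> (r /\ p)))
Subformulas found:
  1. r
  2. p
  3. q
  4. s
  5. t
  6. ~t
  7. ~q
  8. ~~q
  9. (r /\ p)
  10. (r -> p)
  11. (s /\ t)
  12. (p -> p)
  13. (q \/ s)
  14. (p -> r)
  15. (t /\ q)
  16. (p -> s)
  17. (s \/ r)
  18. (s \/ p)
  19. (t /\ s)
  20. (t \/ p)
  21. (p /\ (s /\ t))
  22. ((p -> s) /\ t)
  23. (q \/ (s /\ t))
  24. ((s \/ p) /\ ~t)
  25. ((p -> p) \/ (t \/ p))
  26. ((s \/ r) \/ (t /\ q))
  27. (r \/ (q \/ (s /\ t)))
  28. ((r -> p) -> (t /\ s))
  29. ((q \/ s) -> (p -> r))
  30. (s -> (p /\ (s /\ t)))
  31. (((s \/ p) /\ ~t) \/ q)
  32. (((q \/ s) -> (p -> r)) -> ~~q)
  33. (((p -> s) /\ t) /\ ((s \/ r) \/ (t /\ q)))
  34. ~(((p -> s) /\ t) /\ ((s \/ r) \/ (t /\ q)))
  35. (((p -> p) \/ (t \/ p)) /\ ((r -> p) -> (t /\ s)))
  36. ((r \/ (q \/ (s /\ t))) -> (s -> (p /\ (s /\ t))))
  37. ((((p -> p) \/ (t \/ p)) /\ ((r -> p) -> (t /\ s))) \/ s)
  38. ((((s \/ p) /\ ~t) \/ q) \/ (((q \/ s) -> (p -> r)) -> ~~q))
  39. (~(((p -> s) /\ t) /\ ((s \/ r) \/ (t /\ q))) /\ ((((s \/ p) /\ ~t) \/ q) \/ (((q \/ s) -> (p -> r)) -> ~~q)))
  40. ~(~(((p -> s) /\ t) /\ ((s \/ r) \/ (t /\ q))) /\ ((((s \/ p) /\ ~t) \/ q) \/ (((q \/ s) -> (p -> r)) -> ~~q)))
  41. (((((p -> p) \/ (t \/ p)) /\ ((r -> p) -> (t /\ s))) \/ s) \/ ((r \/ (q \/ (s /\ t))) -> (s -> (p /\ (s /\ t)))))
  42. ((((((p -> p) \/ (t \/ p)) /\ ((r -> p) -> (t /\ s))) \/ s) \/ ((r \/ (q \/ (s /\ t))) -> (s -> (p /\ (s /\ t))))) -> (r /\ p))
  43. (~(~(((p -> s) /\ t) /\ ((s \/ r) \/ (t /\ q))) /\ ((((s \/ p) /\ ~t) \/ q) \/ (((q \/ s) -> (p -> r)) -> ~~q))) /\ ((((((p -> p) \/ (t \/ p)) /\ ((r -> p) -> (t /\ s))) \/ s) \/ ((r \/ (q \/ (s /\ t))) -> (s -> (p /\ (s /\ t))))) -> (r /\ p)))
Total distinct subformulas = 43

43


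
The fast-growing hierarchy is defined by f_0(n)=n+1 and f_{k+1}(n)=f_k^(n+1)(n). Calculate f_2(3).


f_2(3) = f_1^4(3)
f_1(m) = 2m + 1.
Iterating: f_1^k(n) = 2^k*(n+1) - 1.
f_2(3) = 2^4*(3+1) - 1 = 16*4 - 1 = 63

63


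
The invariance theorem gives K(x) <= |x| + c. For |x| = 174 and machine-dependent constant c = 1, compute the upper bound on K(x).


K(x) <= |x| + c = 174 + 1 = 175

175


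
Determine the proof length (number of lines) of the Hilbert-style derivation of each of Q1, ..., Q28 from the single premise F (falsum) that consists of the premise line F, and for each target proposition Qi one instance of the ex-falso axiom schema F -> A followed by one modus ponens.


Ex falso, line by line:
- 1 premise line (F)
- 28 targets, each needing 1 axiom instance (F -> Qi) + 1 MP = 2 lines: 2 * 28 = 56
Total = 1 + 56 = 57 lines.

57


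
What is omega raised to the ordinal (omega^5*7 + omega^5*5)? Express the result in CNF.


omega^(omega^5*7 + omega^5*5):
Both terms of the exponent have the same exponent 5, so they merge: omega^5*7 + omega^5*5 = omega^5*(7+5) = omega^5*12.
omega raised to a CNF ordinal is a single CNF term: Result = omega^(omega^5*12)

omega^(omega^5*12)


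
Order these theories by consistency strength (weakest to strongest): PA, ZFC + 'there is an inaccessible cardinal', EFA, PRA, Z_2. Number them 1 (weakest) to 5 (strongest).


Ordering by consistency strength:
1. EFA
2. PRA
3. PA
4. Z_2
5. ZFC + 'there is an inaccessible cardinal'


PA=3, ZFC + 'there is an inaccessible cardinal'=5, EFA=1, PRA=2, Z_2=4


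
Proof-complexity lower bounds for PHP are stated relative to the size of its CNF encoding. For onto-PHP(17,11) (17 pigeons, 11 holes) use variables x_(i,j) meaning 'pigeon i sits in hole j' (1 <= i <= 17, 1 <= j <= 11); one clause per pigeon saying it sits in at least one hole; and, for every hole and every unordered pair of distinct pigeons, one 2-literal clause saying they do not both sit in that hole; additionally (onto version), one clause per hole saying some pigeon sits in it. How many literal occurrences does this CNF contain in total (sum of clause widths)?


onto-PHP(17,11): 17 pigeons, 11 holes, 17*11 = 187 variables.
- pigeon clauses: one per pigeon -> 17 clauses of width 11 -> 187 literals
- hole clauses: 11 holes * C(17,2) = 11 * 136 -> 1496 clauses of width 2 -> 2992 literals
- onto clauses: one per hole -> 11 clauses of width 17 -> 187 literals
Total literal occurrences = 187 + 2992 + 187 = 3366

3366


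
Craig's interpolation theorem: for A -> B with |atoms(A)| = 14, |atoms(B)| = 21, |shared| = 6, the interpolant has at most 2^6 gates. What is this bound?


Shared atoms = 6
Craig interpolant size bound = 2^6
= 64

64


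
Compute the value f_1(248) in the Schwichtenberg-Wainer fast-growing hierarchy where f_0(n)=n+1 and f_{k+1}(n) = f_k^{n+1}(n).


f_1(248) = f_0^249(248)
f_0 adds 1 each time, applied 249 times.
f_1(248) = 248 + 249 = 497

497


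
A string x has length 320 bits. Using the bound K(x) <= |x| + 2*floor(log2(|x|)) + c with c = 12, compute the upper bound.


floor(log2(320)) = 8
2 * 8 = 16
K(x) <= 320 + 16 + 12 = 348

348


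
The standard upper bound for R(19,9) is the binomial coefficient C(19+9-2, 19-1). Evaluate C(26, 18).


R(19,9) <= C(19+9-2, 19-1) = C(26, 18)
C(26, 18) = 26! / (18! * 8!)
= 1562275

1562275


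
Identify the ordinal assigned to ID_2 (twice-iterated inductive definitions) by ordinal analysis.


The proof-theoretic ordinal of ID_2 (twice-iterated inductive definitions) is a standard result in ordinal analysis.
This ordinal is the supremum of order types of primitive recursive well-orderings
that the theory can prove to be well-ordered.
For ID_2 (twice-iterated inductive definitions), the proof-theoretic ordinal is psi_0(epsilon_{Omega_2+1}).

psi_0(epsilon_{Omega_2+1})


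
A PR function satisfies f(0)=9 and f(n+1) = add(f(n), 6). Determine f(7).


f(0) = 9
f(1) = add(f(0), 6) = add(9, 6) = 15
f(2) = add(f(1), 6) = add(15, 6) = 21
f(3) = add(f(2), 6) = add(21, 6) = 27
f(4) = add(f(3), 6) = add(27, 6) = 33
f(5) = add(f(4), 6) = add(33, 6) = 39
f(6) = add(f(5), 6) = add(39, 6) = 45
f(7) = add(f(6), 6) = add(45, 6) = 51


51


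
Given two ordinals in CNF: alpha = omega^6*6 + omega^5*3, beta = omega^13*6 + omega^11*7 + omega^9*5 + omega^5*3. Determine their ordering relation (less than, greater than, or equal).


Compare term by term from highest exponent:
alpha = omega^6*6 + omega^5*3
beta = omega^13*6 + omega^11*7 + omega^9*5 + omega^5*3
Term 1: alpha has omega^6*6, beta has omega^13*6
Term 2: alpha has omega^5*3, beta has omega^11*7
Term 3: alpha has omega^0*0, beta has omega^9*5
Term 4: alpha has omega^0*0, beta has omega^5*3
Result: alpha < beta

alpha < beta


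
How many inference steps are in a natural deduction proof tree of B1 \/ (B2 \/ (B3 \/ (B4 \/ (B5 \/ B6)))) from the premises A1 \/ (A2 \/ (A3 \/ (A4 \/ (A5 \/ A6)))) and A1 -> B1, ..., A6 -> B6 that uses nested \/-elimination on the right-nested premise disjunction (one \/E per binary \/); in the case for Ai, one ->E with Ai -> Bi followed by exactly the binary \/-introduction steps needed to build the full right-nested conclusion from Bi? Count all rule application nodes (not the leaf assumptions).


Constructive dilemma with 6 branches, all disjunctions right-nested:
- \/E: the premise has 5 binary \/, each eliminated once: 5 nodes.
- ->E: one per case (Ai with Ai -> Bi gives Bi): 6 nodes.
- \/I: in case i < n, Bi needs 1 step to form Bi \/ (B(i+1) \/ ...) and then i-1 steps to prepend B(i-1), ..., B1, i.e. i steps; in case i = n, B6 needs 5 prepend steps.
  \/I total = (1 + 2 + ... + 5) + 5 = 15 + 5 = 20 nodes.
Total = 5 + 6 + 20 = 31

31


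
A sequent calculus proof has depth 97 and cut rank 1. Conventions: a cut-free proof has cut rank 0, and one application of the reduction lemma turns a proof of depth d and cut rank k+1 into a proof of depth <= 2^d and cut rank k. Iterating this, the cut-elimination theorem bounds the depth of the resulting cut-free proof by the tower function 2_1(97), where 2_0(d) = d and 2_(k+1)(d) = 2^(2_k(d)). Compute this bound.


Each rank reduction sends depth d to at most 2^d; cut rank r needs r reductions.
2_0(97) = 97
2_1(97) = 2^97 = 158456325028528675187087900672
Cut-free depth bound = 158456325028528675187087900672

158456325028528675187087900672


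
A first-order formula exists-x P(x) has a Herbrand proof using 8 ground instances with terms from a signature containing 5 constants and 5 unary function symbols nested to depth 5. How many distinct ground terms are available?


Herbrand terms by depth:
Depth 0: 5 constants
Depth 1: 25 new terms (running total: 30)
Depth 2: 125 new terms (running total: 155)
Depth 3: 625 new terms (running total: 780)
Depth 4: 3125 new terms (running total: 3905)
Depth 5: 15625 new terms (running total: 19530)
Total distinct ground terms = 19530

19530


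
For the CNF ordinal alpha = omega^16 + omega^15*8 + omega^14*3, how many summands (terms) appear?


CNF: omega^16 + omega^15*8 + omega^14*3
Count the summands separated by '+':
  term 1: omega^16
  term 2: omega^15*8
  term 3: omega^14*3
Total terms = 3

3


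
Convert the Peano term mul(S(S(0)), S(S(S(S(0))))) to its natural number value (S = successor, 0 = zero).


mul(S^2(0), S^4(0)):
S^2(0) = 2
S^4(0) = 4
2 * 4 = 8

8


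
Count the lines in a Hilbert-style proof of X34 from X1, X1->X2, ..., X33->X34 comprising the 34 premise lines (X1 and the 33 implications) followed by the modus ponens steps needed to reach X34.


We have 34 premise lines: X1 and 33 implications.
Each implication is detached once by MP, giving 33 MP lines.
34 premise lines + 33 MP lines = 67 total lines.

67


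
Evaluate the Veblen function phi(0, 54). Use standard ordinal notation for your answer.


phi(0, 54):
phi(0, beta) = omega^beta by definition.
phi(0, 54) = omega^54

omega^54


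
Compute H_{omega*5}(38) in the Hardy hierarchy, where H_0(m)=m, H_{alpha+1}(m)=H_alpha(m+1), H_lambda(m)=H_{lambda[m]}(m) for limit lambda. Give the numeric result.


H_{omega*5}(38):
For the Hardy hierarchy, H_{omega*k}(n) = 2^k * n.
2^5 = 32.
32 * 38 = 1216

1216


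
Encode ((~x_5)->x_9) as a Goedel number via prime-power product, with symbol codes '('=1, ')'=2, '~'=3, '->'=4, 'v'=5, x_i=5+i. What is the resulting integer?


Formula: ((~x_5)->x_9)
Symbol codes: [1, 1, 3, 10, 2, 4, 14, 2]
Primes: [2, 3, 5, 7, 11, 13, 17, 19]
p_1^1 = 2^1 = 2
p_2^1 = 3^1 = 3
p_3^3 = 5^3 = 125
p_4^10 = 7^10 = 282475249
p_5^2 = 11^2 = 121
p_6^4 = 13^4 = 28561
p_7^14 = 17^14 = 168377826559400929
p_8^2 = 19^2 = 361
Product = 44503333650497230320186519242469120750

44503333650497230320186519242469120750


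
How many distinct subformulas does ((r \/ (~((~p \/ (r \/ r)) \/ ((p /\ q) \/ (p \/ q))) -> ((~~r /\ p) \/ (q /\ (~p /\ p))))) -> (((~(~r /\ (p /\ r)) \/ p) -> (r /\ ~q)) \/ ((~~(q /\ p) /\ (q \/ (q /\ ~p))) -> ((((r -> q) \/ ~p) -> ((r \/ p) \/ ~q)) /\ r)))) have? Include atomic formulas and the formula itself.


Formula: ((r \/ (~((~p \/ (r \/ r)) \/ ((p /\ q) \/ (p \/ q))) -> ((~~r /\ p) \/ (q /\ (~p /\ p))))) -> (((~(~r /\ (p /\ r)) \/ p) -> (r /\ ~q)) \/ ((~~(q /\ p) /\ (q \/ (q /\ ~p))) -> ((((r -> q) \/ ~p) -> ((r \/ p) \/ ~q)) /\ r))))
Subformulas found:
  1. r
  2. p
  3. q
  4. ~p
  5. ~r
  6. ~q
  7. ~~r
  8. (r -> q)
  9. (q /\ p)
  10. (p /\ q)
  11. (p /\ r)
  12. (r \/ r)
  13. (r \/ p)
  14. (p \/ q)
  15. ~(q /\ p)
  16. (r /\ ~q)
  17. (q /\ ~p)
  18. (~p /\ p)
  19. ~~(q /\ p)
  20. (~~r /\ p)
  21. ((r \/ p) \/ ~q)
  22. (~p \/ (r \/ r))
  23. (~r /\ (p /\ r))
  24. (q \/ (q /\ ~p))
  25. ((r -> q) \/ ~p)
  26. (q /\ (~p /\ p))
  27. ~(~r /\ (p /\ r))
  28. ((p /\ q) \/ (p \/ q))
  29. (~(~r /\ (p /\ r)) \/ p)
  30. (~~(q /\ p) /\ (q \/ (q /\ ~p)))
  31. ((~~r /\ p) \/ (q /\ (~p /\ p)))
  32. (((r -> q) \/ ~p) -> ((r \/ p) \/ ~q))
  33. ((~(~r /\ (p /\ r)) \/ p) -> (r /\ ~q))
  34. ((~p \/ (r \/ r)) \/ ((p /\ q) \/ (p \/ q)))
  35. ~((~p \/ (r \/ r)) \/ ((p /\ q) \/ (p \/ q)))
  36. ((((r -> q) \/ ~p) -> ((r \/ p) \/ ~q)) /\ r)
  37. (~((~p \/ (r \/ r)) \/ ((p /\ q) \/ (p \/ q))) -> ((~~r /\ p) \/ (q /\ (~p /\ p))))
  38. ((~~(q /\ p) /\ (q \/ (q /\ ~p))) -> ((((r -> q) \/ ~p) -> ((r \/ p) \/ ~q)) /\ r))
  39. (r \/ (~((~p \/ (r \/ r)) \/ ((p /\ q) \/ (p \/ q))) -> ((~~r /\ p) \/ (q /\ (~p /\ p)))))
  40. (((~(~r /\ (p /\ r)) \/ p) -> (r /\ ~q)) \/ ((~~(q /\ p) /\ (q \/ (q /\ ~p))) -> ((((r -> q) \/ ~p) -> ((r \/ p) \/ ~q)) /\ r)))
  41. ((r \/ (~((~p \/ (r \/ r)) \/ ((p /\ q) \/ (p \/ q))) -> ((~~r /\ p) \/ (q /\ (~p /\ p))))) -> (((~(~r /\ (p /\ r)) \/ p) -> (r /\ ~q)) \/ ((~~(q /\ p) /\ (q \/ (q /\ ~p))) -> ((((r -> q) \/ ~p) -> ((r \/ p) \/ ~q)) /\ r))))
Total distinct subformulas = 41

41


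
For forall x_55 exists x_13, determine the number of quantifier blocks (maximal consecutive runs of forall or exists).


Alternations = 1.
Blocks = alternations + 1 = 2

2


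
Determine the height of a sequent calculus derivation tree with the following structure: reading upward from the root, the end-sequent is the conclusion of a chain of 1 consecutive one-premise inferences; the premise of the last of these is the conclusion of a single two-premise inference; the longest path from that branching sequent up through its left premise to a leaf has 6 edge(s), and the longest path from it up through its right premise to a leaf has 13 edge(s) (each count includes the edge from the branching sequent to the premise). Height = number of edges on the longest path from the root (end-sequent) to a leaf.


Longest path through the left premise: 6 edges (measured from the branching sequent)
Longest path through the right premise: 13 edges
Height of the subtree rooted at the branching sequent: max(6, 13) = 13
The branching sequent sits 1 edges above the root (the chain of one-premise inferences), so height = 13 + 1 = 14

14


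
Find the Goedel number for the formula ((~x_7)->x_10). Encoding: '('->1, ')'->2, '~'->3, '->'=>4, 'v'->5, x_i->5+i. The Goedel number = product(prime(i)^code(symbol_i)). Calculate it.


Formula: ((~x_7)->x_10)
Symbol codes: [1, 1, 3, 12, 2, 4, 15, 2]
Primes: [2, 3, 5, 7, 11, 13, 17, 19]
p_1^1 = 2^1 = 2
p_2^1 = 3^1 = 3
p_3^3 = 5^3 = 125
p_4^12 = 7^12 = 13841287201
p_5^2 = 11^2 = 121
p_6^4 = 13^4 = 28561
p_7^15 = 17^15 = 2862423051509815793
p_8^2 = 19^2 = 361
Product = 37071276930864192856715370528976777584750

37071276930864192856715370528976777584750


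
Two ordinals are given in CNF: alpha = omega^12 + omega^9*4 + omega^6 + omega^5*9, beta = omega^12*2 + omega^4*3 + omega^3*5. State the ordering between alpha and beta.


Compare term by term from highest exponent:
alpha = omega^12 + omega^9*4 + omega^6 + omega^5*9
beta = omega^12*2 + omega^4*3 + omega^3*5
Term 1: alpha has omega^12*1, beta has omega^12*2
Term 2: alpha has omega^9*4, beta has omega^4*3
Term 3: alpha has omega^6*1, beta has omega^3*5
Term 4: alpha has omega^5*9, beta has omega^0*0
Result: alpha < beta

alpha < beta
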